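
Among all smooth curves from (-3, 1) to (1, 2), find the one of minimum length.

Arc-length functional: J[y] = ∫ sqrt(1 + (y')^2) dx.
Lagrangian L = sqrt(1 + (y')^2) has no explicit y dependence, so ∂L/∂y = 0 and the Euler-Lagrange equation gives
    d/dx( y' / sqrt(1 + (y')^2) ) = 0  ⇒  y' / sqrt(1 + (y')^2) = const.
Hence y' is constant, so y(x) is affine.
Fitting the endpoints (-3, 1) and (1, 2):
    slope m = (2 − 1) / (1 − (-3)) = 1/4,
    intercept c = 1 − m·(-3) = 7/4.
Extremal: y(x) = (1/4) x + 7/4.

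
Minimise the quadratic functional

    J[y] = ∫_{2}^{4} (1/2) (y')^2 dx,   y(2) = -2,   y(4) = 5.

The Lagrangian is L = (1/2) (y')^2.
Compute ∂L/∂y = 0, ∂L/∂y' = y'.
The Euler-Lagrange equation d/dx(∂L/∂y') − ∂L/∂y = 0 reduces to
    y'' = 0.
Its general solution is
    y(x) = A x + B,
with A, B fixed by the endpoint conditions.
Applying the endpoint conditions y(2) = -2 and y(4) = 5: solve A·2 + B = -2 and A·4 + B = 5. Subtracting gives A(4 − 2) = 5 − -2, so A = 7/2, and B = -2 − A·2 = -9. Therefore
    y(x) = (7/2) x - 9.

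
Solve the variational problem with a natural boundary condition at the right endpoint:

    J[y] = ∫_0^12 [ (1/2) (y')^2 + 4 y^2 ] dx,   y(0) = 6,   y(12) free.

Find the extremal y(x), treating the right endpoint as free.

The Lagrangian L = (1/2) (y')^2 + 4 y^2 gives
    ∂L/∂y = 8 y,   ∂L/∂y' = y'.
Euler-Lagrange: y'' − 8 y = 0.
With k = sqrt(8), the general solution is
    y(x) = A cosh(sqrt(8) x) + B sinh(sqrt(8) x).
Fixed left endpoint y(0) = 6 ⇒ A = 6.
The right endpoint x = 12 is free, so the natural (transversality) condition is ∂L/∂y' |_{x=12} = 0, i.e. y'(12) = 0.
Compute y'(x) = A k sinh(k x) + B k cosh(k x), so
    y'(12) = A k sinh(k·12) + B k cosh(k·12) = 0
    ⇒ B = −A tanh(k·12) = − 6 tanh(sqrt(8)·12).
Therefore the extremal is
    y(x) = 6 cosh(sqrt(8) x) − 6 tanh(sqrt(8)·12) sinh(sqrt(8) x).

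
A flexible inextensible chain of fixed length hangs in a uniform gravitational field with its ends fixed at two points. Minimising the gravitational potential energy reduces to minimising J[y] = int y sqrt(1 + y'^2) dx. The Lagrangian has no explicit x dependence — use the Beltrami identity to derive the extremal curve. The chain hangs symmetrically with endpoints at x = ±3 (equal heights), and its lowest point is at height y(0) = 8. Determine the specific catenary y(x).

The Lagrangian L(y, y') = y sqrt(1 + y'^2) has no explicit x dependence, so the Beltrami identity applies:
    L − y' ∂L/∂y' = C.
Compute ∂L/∂y' = y · y' / sqrt(1 + y'^2). Then
    L − y' ∂L/∂y'
    = y sqrt(1 + y'^2) − y · y'^2 / sqrt(1 + y'^2)
    = y (1 + y'^2 − y'^2) / sqrt(1 + y'^2)
    = y / sqrt(1 + y'^2) = C.
Squaring gives y^2 = C^2 (1 + y'^2), i.e.
    y'^2 = y^2 / C^2 − 1.
Separating variables,
    dy / sqrt(y^2 − C^2) = dx / C,
and integrating gives arccosh(y / C) = (x − a)/C, so
    y(x) = C cosh((x − a)/C),
the catenary. The constants C and a are fixed by the two endpoint conditions (and, for the hanging-chain problem, the length constraint selects C).
Now fit the given data. The endpoints x = ±3 are symmetric at equal height, so the catenary is even about its minimum: a = 0 and y(x) = C cosh(x/C). The lowest point is y(0) = C cosh(0) = C, and we are told y(0) = 8, so C = 8. Therefore
    y(x) = 8 cosh(x/8),
and at the endpoints
    y(±3) = 8 cosh(3/8).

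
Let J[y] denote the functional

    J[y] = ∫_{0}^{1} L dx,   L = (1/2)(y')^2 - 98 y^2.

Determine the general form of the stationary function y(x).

The Lagrangian is L = (1/2)(y')^2 - 98 y^2.
∂L/∂y = -196y.
∂L/∂y' = y'.
The Euler-Lagrange equation d/dx(∂L/∂y') − ∂L/∂y = 0 becomes:
    y'' + 196 y = 0
General solution: y(x) = A sin(14x) + B cos(14x), where A and B are arbitrary constants fixed by the endpoint conditions.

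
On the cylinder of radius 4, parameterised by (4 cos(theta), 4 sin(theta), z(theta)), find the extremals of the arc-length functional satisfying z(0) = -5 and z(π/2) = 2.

Parameterise the cylinder of radius R = 4 as
    r(θ) = (4 cos θ, 4 sin θ, z(θ)).
The arc-length element is
    ds = sqrt(16 + (dz/dθ)^2) dθ,
so the Lagrangian is L = sqrt(16 + z'^2).
L depends on z' only, not on z or θ, so ∂L/∂z = 0 and
    ∂L/∂z' = z' / sqrt(16 + z'^2).
The Euler-Lagrange equation gives
    d/dθ( z' / sqrt(16 + z'^2) ) = 0,
so z' is constant. Integrating once:
    z(θ) = a θ + b,
a helix on the cylinder (a straight line when the cylinder is unrolled). The constants a, b are determined by the endpoint conditions.
With endpoint conditions z(0) = -5 and z(π/2) = 2: from z(0) = b we get b = -5, and a·π/2 + -5 = 2 gives a = 14/π, so
    z(θ) = (14/π) θ − 5.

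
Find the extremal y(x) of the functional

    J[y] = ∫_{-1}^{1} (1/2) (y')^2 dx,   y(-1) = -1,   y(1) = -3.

The Lagrangian is L = (1/2) (y')^2.
Compute ∂L/∂y = 0, ∂L/∂y' = y'.
The Euler-Lagrange equation d/dx(∂L/∂y') − ∂L/∂y = 0 reduces to
    y'' = 0.
Its general solution is
    y(x) = A x + B,
with A, B fixed by the endpoint conditions.
Applying the endpoint conditions y(-1) = -1 and y(1) = -3: solve A·-1 + B = -1 and A·1 + B = -3. Subtracting gives A(1 − -1) = -3 − -1, so A = -1, and B = -1 − A·-1 = -2. Therefore
    y(x) = -x - 2.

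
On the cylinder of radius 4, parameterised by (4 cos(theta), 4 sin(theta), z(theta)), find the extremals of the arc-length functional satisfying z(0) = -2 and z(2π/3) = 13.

Parameterise the cylinder of radius R = 4 as
    r(θ) = (4 cos θ, 4 sin θ, z(θ)).
The arc-length element is
    ds = sqrt(16 + (dz/dθ)^2) dθ,
so the Lagrangian is L = sqrt(16 + z'^2).
L depends on z' only, not on z or θ, so ∂L/∂z = 0 and
    ∂L/∂z' = z' / sqrt(16 + z'^2).
The Euler-Lagrange equation gives
    d/dθ( z' / sqrt(16 + z'^2) ) = 0,
so z' is constant. Integrating once:
    z(θ) = a θ + b,
a helix on the cylinder (a straight line when the cylinder is unrolled). The constants a, b are determined by the endpoint conditions.
With endpoint conditions z(0) = -2 and z(2π/3) = 13: from z(0) = b we get b = -2, and a·2π/3 + -2 = 13 gives a = 45/(2π), so
    z(θ) = (45/(2π)) θ − 2.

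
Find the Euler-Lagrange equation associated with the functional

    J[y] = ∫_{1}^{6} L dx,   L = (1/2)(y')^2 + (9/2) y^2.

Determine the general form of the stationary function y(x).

The Lagrangian is L = (1/2)(y')^2 + (9/2) y^2.
∂L/∂y = 9y.
∂L/∂y' = y'.
The Euler-Lagrange equation d/dx(∂L/∂y') − ∂L/∂y = 0 becomes:
    y'' - 9 y = 0
General solution: y(x) = A e^(3x) + B e^(-3x), where A and B are arbitrary constants fixed by the endpoint conditions.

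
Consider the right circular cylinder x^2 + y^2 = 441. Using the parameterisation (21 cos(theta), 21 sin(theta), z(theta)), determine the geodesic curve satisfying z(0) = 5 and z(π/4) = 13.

Parameterise the cylinder of radius R = 21 as
    r(θ) = (21 cos θ, 21 sin θ, z(θ)).
The arc-length element is
    ds = sqrt(441 + (dz/dθ)^2) dθ,
so the Lagrangian is L = sqrt(441 + z'^2).
L depends on z' only, not on z or θ, so ∂L/∂z = 0 and
    ∂L/∂z' = z' / sqrt(441 + z'^2).
The Euler-Lagrange equation gives
    d/dθ( z' / sqrt(441 + z'^2) ) = 0,
so z' is constant. Integrating once:
    z(θ) = a θ + b,
a helix on the cylinder (a straight line when the cylinder is unrolled). The constants a, b are determined by the endpoint conditions.
With endpoint conditions z(0) = 5 and z(π/4) = 13: from z(0) = b we get b = 5, and a·π/4 + 5 = 13 gives a = 32/π, so
    z(θ) = (32/π) θ + 5.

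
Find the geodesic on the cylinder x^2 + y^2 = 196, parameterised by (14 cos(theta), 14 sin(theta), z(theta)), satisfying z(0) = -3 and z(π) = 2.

Parameterise the cylinder of radius R = 14 as
    r(θ) = (14 cos θ, 14 sin θ, z(θ)).
The arc-length element is
    ds = sqrt(196 + (dz/dθ)^2) dθ,
so the Lagrangian is L = sqrt(196 + z'^2).
L depends on z' only, not on z or θ, so ∂L/∂z = 0 and
    ∂L/∂z' = z' / sqrt(196 + z'^2).
The Euler-Lagrange equation gives
    d/dθ( z' / sqrt(196 + z'^2) ) = 0,
so z' is constant. Integrating once:
    z(θ) = a θ + b,
a helix on the cylinder (a straight line when the cylinder is unrolled). The constants a, b are determined by the endpoint conditions.
With endpoint conditions z(0) = -3 and z(π) = 2: from z(0) = b we get b = -3, and a·π + -3 = 2 gives a = 5/π, so
    z(θ) = (5/π) θ − 3.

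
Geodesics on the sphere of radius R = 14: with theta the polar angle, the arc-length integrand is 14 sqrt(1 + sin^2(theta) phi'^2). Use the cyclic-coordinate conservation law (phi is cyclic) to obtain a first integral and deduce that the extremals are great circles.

On the sphere of radius R = 14 with spherical coordinates (θ, φ), the induced metric is
    ds^2 = 196(dθ^2 + sin^2(θ) dφ^2).
Parameterise by θ; the arc-length functional is
    J[φ] = ∫ 14 sqrt(1 + sin^2(θ) (dφ/dθ)^2) dθ,
so L = 14 sqrt(1 + sin^2(θ) φ'^2). Compute
    ∂L/∂φ = 0  (L has no explicit φ dependence),
    ∂L/∂φ' = 14 sin^2(θ) φ' / sqrt(1 + sin^2(θ) φ'^2).
Since ∂L/∂φ = 0, the Euler-Lagrange equation
    d/dθ(∂L/∂φ') − ∂L/∂φ = 0
reduces to d/dθ(∂L/∂φ') = 0, i.e. the momentum conjugate to φ is conserved:
    14 sin^2(θ) φ' / sqrt(1 + sin^2(θ) φ'^2) = C.
The overall factor of 14 is constant, so dividing through gives Clairaut's relation sin^2(θ) φ' / sqrt(1 + sin^2(θ) φ'^2) = C' (with C' = C/14). Solving for φ' and integrating gives the great-circle family
    cot(θ) = A cos(φ − φ_0),
i.e. the intersection of the sphere with a plane through the origin. The two constants A and φ_0 (equivalently C and one phase) are fixed by the two endpoint conditions.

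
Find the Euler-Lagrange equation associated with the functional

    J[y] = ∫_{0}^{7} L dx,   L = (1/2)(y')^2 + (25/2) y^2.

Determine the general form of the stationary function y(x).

The Lagrangian is L = (1/2)(y')^2 + (25/2) y^2.
∂L/∂y = 25y.
∂L/∂y' = y'.
The Euler-Lagrange equation d/dx(∂L/∂y') − ∂L/∂y = 0 becomes:
    y'' - 25 y = 0
General solution: y(x) = A e^(5x) + B e^(-5x), where A and B are arbitrary constants fixed by the endpoint conditions.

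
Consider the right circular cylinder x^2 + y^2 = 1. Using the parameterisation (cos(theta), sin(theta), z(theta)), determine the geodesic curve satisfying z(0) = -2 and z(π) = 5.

Parameterise the cylinder of radius R = 1 as
    r(θ) = (cos θ, sin θ, z(θ)).
The arc-length element is
    ds = sqrt(1 + (dz/dθ)^2) dθ,
so the Lagrangian is L = sqrt(1 + z'^2).
L depends on z' only, not on z or θ, so ∂L/∂z = 0 and
    ∂L/∂z' = z' / sqrt(1 + z'^2).
The Euler-Lagrange equation gives
    d/dθ( z' / sqrt(1 + z'^2) ) = 0,
so z' is constant. Integrating once:
    z(θ) = a θ + b,
a helix on the cylinder (a straight line when the cylinder is unrolled). The constants a, b are determined by the endpoint conditions.
With endpoint conditions z(0) = -2 and z(π) = 5: from z(0) = b we get b = -2, and a·π + -2 = 5 gives a = 7/π, so
    z(θ) = (7/π) θ − 2.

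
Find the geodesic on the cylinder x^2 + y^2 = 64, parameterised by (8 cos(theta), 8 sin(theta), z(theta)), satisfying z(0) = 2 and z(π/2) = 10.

Parameterise the cylinder of radius R = 8 as
    r(θ) = (8 cos θ, 8 sin θ, z(θ)).
The arc-length element is
    ds = sqrt(64 + (dz/dθ)^2) dθ,
so the Lagrangian is L = sqrt(64 + z'^2).
L depends on z' only, not on z or θ, so ∂L/∂z = 0 and
    ∂L/∂z' = z' / sqrt(64 + z'^2).
The Euler-Lagrange equation gives
    d/dθ( z' / sqrt(64 + z'^2) ) = 0,
so z' is constant. Integrating once:
    z(θ) = a θ + b,
a helix on the cylinder (a straight line when the cylinder is unrolled). The constants a, b are determined by the endpoint conditions.
With endpoint conditions z(0) = 2 and z(π/2) = 10: from z(0) = b we get b = 2, and a·π/2 + 2 = 10 gives a = 16/π, so
    z(θ) = (16/π) θ + 2.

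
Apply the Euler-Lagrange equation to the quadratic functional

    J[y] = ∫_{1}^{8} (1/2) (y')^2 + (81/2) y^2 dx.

The Lagrangian is L = (1/2) (y')^2 + (81/2) y^2.
Compute ∂L/∂y = 81y, ∂L/∂y' = y'.
The Euler-Lagrange equation d/dx(∂L/∂y') − ∂L/∂y = 0 reduces to
    y'' − 81 y = 0.
Its general solution is
    y(x) = A e^(9x) + B e^(−9x),
with A, B fixed by the endpoint conditions.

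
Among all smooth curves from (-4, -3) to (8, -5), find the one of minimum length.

Arc-length functional: J[y] = ∫ sqrt(1 + (y')^2) dx.
Lagrangian L = sqrt(1 + (y')^2) has no explicit y dependence, so ∂L/∂y = 0 and the Euler-Lagrange equation gives
    d/dx( y' / sqrt(1 + (y')^2) ) = 0  ⇒  y' / sqrt(1 + (y')^2) = const.
Hence y' is constant, so y(x) is affine.
Fitting the endpoints (-4, -3) and (8, -5):
    slope m = ((-5) − (-3)) / (8 − (-4)) = -1/6,
    intercept c = (-3) − m·(-4) = -11/3.
Extremal: y(x) = (-1/6) x - 11/3.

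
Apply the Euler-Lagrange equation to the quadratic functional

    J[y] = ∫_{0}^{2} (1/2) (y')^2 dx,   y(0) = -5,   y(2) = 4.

The Lagrangian is L = (1/2) (y')^2.
Compute ∂L/∂y = 0, ∂L/∂y' = y'.
The Euler-Lagrange equation d/dx(∂L/∂y') − ∂L/∂y = 0 reduces to
    y'' = 0.
Its general solution is
    y(x) = A x + B,
with A, B fixed by the endpoint conditions.
Applying the endpoint conditions y(0) = -5 and y(2) = 4: solve A·0 + B = -5 and A·2 + B = 4. Subtracting gives A(2 − 0) = 4 − -5, so A = 9/2, and B = -5 − A·0 = -5. Therefore
    y(x) = (9/2) x - 5.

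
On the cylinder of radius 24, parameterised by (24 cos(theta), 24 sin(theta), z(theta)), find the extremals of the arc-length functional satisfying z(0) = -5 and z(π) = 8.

Parameterise the cylinder of radius R = 24 as
    r(θ) = (24 cos θ, 24 sin θ, z(θ)).
The arc-length element is
    ds = sqrt(576 + (dz/dθ)^2) dθ,
so the Lagrangian is L = sqrt(576 + z'^2).
L depends on z' only, not on z or θ, so ∂L/∂z = 0 and
    ∂L/∂z' = z' / sqrt(576 + z'^2).
The Euler-Lagrange equation gives
    d/dθ( z' / sqrt(576 + z'^2) ) = 0,
so z' is constant. Integrating once:
    z(θ) = a θ + b,
a helix on the cylinder (a straight line when the cylinder is unrolled). The constants a, b are determined by the endpoint conditions.
With endpoint conditions z(0) = -5 and z(π) = 8: from z(0) = b we get b = -5, and a·π + -5 = 8 gives a = 13/π, so
    z(θ) = (13/π) θ − 5.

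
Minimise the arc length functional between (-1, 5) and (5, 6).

Arc-length functional: J[y] = ∫ sqrt(1 + (y')^2) dx.
Lagrangian L = sqrt(1 + (y')^2) has no explicit y dependence, so ∂L/∂y = 0 and the Euler-Lagrange equation gives
    d/dx( y' / sqrt(1 + (y')^2) ) = 0  ⇒  y' / sqrt(1 + (y')^2) = const.
Hence y' is constant, so y(x) is affine.
Fitting the endpoints (-1, 5) and (5, 6):
    slope m = (6 − 5) / (5 − (-1)) = 1/6,
    intercept c = 5 − m·(-1) = 31/6.
Extremal: y(x) = (1/6) x + 31/6.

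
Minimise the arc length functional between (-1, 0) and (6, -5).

Arc-length functional: J[y] = ∫ sqrt(1 + (y')^2) dx.
Lagrangian L = sqrt(1 + (y')^2) has no explicit y dependence, so ∂L/∂y = 0 and the Euler-Lagrange equation gives
    d/dx( y' / sqrt(1 + (y')^2) ) = 0  ⇒  y' / sqrt(1 + (y')^2) = const.
Hence y' is constant, so y(x) is affine.
Fitting the endpoints (-1, 0) and (6, -5):
    slope m = ((-5) − 0) / (6 − (-1)) = -5/7,
    intercept c = 0 − m·(-1) = -5/7.
Extremal: y(x) = (-5/7) x - 5/7.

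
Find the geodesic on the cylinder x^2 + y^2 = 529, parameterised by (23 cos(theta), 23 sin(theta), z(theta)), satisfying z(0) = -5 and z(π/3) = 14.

Parameterise the cylinder of radius R = 23 as
    r(θ) = (23 cos θ, 23 sin θ, z(θ)).
The arc-length element is
    ds = sqrt(529 + (dz/dθ)^2) dθ,
so the Lagrangian is L = sqrt(529 + z'^2).
L depends on z' only, not on z or θ, so ∂L/∂z = 0 and
    ∂L/∂z' = z' / sqrt(529 + z'^2).
The Euler-Lagrange equation gives
    d/dθ( z' / sqrt(529 + z'^2) ) = 0,
so z' is constant. Integrating once:
    z(θ) = a θ + b,
a helix on the cylinder (a straight line when the cylinder is unrolled). The constants a, b are determined by the endpoint conditions.
With endpoint conditions z(0) = -5 and z(π/3) = 14: from z(0) = b we get b = -5, and a·π/3 + -5 = 14 gives a = 57/π, so
    z(θ) = (57/π) θ − 5.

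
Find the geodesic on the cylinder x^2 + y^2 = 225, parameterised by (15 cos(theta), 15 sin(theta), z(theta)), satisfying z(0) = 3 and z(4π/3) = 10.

Parameterise the cylinder of radius R = 15 as
    r(θ) = (15 cos θ, 15 sin θ, z(θ)).
The arc-length element is
    ds = sqrt(225 + (dz/dθ)^2) dθ,
so the Lagrangian is L = sqrt(225 + z'^2).
L depends on z' only, not on z or θ, so ∂L/∂z = 0 and
    ∂L/∂z' = z' / sqrt(225 + z'^2).
The Euler-Lagrange equation gives
    d/dθ( z' / sqrt(225 + z'^2) ) = 0,
so z' is constant. Integrating once:
    z(θ) = a θ + b,
a helix on the cylinder (a straight line when the cylinder is unrolled). The constants a, b are determined by the endpoint conditions.
With endpoint conditions z(0) = 3 and z(4π/3) = 10: from z(0) = b we get b = 3, and a·4π/3 + 3 = 10 gives a = 21/(4π), so
    z(θ) = (21/(4π)) θ + 3.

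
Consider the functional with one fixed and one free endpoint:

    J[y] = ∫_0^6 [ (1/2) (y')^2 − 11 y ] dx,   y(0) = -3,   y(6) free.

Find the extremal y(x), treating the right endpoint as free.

The Lagrangian L = (1/2) (y')^2 − 11 y gives
    ∂L/∂y = −11,   ∂L/∂y' = y'.
Euler-Lagrange: d/dx(y') − (−11) = 0, i.e. y'' + 11 = 0, so
    y(x) = −(11/2) x^2 + C1 x + C2.
Fixed left endpoint y(0) = -3 ⇒ C2 = -3.
The right endpoint x = 6 is free, so the natural (transversality) condition is ∂L/∂y' |_{x=6} = 0, i.e. y'(6) = 0.
Compute y'(x) = −11 x + C1, so y'(6) = −66 + C1 = 0 ⇒ C1 = 66.
Therefore the extremal is
    y(x) = −(11/2) x^2 + 66 x − 3.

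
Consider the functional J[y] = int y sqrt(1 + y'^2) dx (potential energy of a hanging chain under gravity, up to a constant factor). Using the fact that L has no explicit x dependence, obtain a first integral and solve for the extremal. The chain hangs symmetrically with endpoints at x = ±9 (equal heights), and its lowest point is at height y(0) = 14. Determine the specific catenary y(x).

The Lagrangian L(y, y') = y sqrt(1 + y'^2) has no explicit x dependence, so the Beltrami identity applies:
    L − y' ∂L/∂y' = C.
Compute ∂L/∂y' = y · y' / sqrt(1 + y'^2). Then
    L − y' ∂L/∂y'
    = y sqrt(1 + y'^2) − y · y'^2 / sqrt(1 + y'^2)
    = y (1 + y'^2 − y'^2) / sqrt(1 + y'^2)
    = y / sqrt(1 + y'^2) = C.
Squaring gives y^2 = C^2 (1 + y'^2), i.e.
    y'^2 = y^2 / C^2 − 1.
Separating variables,
    dy / sqrt(y^2 − C^2) = dx / C,
and integrating gives arccosh(y / C) = (x − a)/C, so
    y(x) = C cosh((x − a)/C),
the catenary. The constants C and a are fixed by the two endpoint conditions (and, for the hanging-chain problem, the length constraint selects C).
Now fit the given data. The endpoints x = ±9 are symmetric at equal height, so the catenary is even about its minimum: a = 0 and y(x) = C cosh(x/C). The lowest point is y(0) = C cosh(0) = C, and we are told y(0) = 14, so C = 14. Therefore
    y(x) = 14 cosh(x/14),
and at the endpoints
    y(±9) = 14 cosh(9/14).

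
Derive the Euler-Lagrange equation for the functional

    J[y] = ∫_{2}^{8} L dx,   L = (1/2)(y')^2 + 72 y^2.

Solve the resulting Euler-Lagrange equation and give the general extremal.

The Lagrangian is L = (1/2)(y')^2 + 72 y^2.
∂L/∂y = 144y.
∂L/∂y' = y'.
The Euler-Lagrange equation d/dx(∂L/∂y') − ∂L/∂y = 0 becomes:
    y'' - 144 y = 0
General solution: y(x) = A e^(12x) + B e^(-12x), where A and B are arbitrary constants fixed by the endpoint conditions.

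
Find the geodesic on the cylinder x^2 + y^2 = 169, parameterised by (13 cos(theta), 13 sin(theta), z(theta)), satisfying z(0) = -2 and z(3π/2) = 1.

Parameterise the cylinder of radius R = 13 as
    r(θ) = (13 cos θ, 13 sin θ, z(θ)).
The arc-length element is
    ds = sqrt(169 + (dz/dθ)^2) dθ,
so the Lagrangian is L = sqrt(169 + z'^2).
L depends on z' only, not on z or θ, so ∂L/∂z = 0 and
    ∂L/∂z' = z' / sqrt(169 + z'^2).
The Euler-Lagrange equation gives
    d/dθ( z' / sqrt(169 + z'^2) ) = 0,
so z' is constant. Integrating once:
    z(θ) = a θ + b,
a helix on the cylinder (a straight line when the cylinder is unrolled). The constants a, b are determined by the endpoint conditions.
With endpoint conditions z(0) = -2 and z(3π/2) = 1: from z(0) = b we get b = -2, and a·3π/2 + -2 = 1 gives a = 2/π, so
    z(θ) = (2/π) θ − 2.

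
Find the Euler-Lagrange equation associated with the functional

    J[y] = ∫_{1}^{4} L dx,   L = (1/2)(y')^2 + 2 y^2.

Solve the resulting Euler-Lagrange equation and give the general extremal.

The Lagrangian is L = (1/2)(y')^2 + 2 y^2.
∂L/∂y = 4y.
∂L/∂y' = y'.
The Euler-Lagrange equation d/dx(∂L/∂y') − ∂L/∂y = 0 becomes:
    y'' - 4 y = 0
General solution: y(x) = A e^(2x) + B e^(-2x), where A and B are arbitrary constants fixed by the endpoint conditions.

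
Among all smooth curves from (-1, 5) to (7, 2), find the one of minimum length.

Arc-length functional: J[y] = ∫ sqrt(1 + (y')^2) dx.
Lagrangian L = sqrt(1 + (y')^2) has no explicit y dependence, so ∂L/∂y = 0 and the Euler-Lagrange equation gives
    d/dx( y' / sqrt(1 + (y')^2) ) = 0  ⇒  y' / sqrt(1 + (y')^2) = const.
Hence y' is constant, so y(x) is affine.
Fitting the endpoints (-1, 5) and (7, 2):
    slope m = (2 − 5) / (7 − (-1)) = -3/8,
    intercept c = 5 − m·(-1) = 37/8.
Extremal: y(x) = (-3/8) x + 37/8.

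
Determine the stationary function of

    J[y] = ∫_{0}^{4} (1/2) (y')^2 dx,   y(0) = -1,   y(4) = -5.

The Lagrangian is L = (1/2) (y')^2.
Compute ∂L/∂y = 0, ∂L/∂y' = y'.
The Euler-Lagrange equation d/dx(∂L/∂y') − ∂L/∂y = 0 reduces to
    y'' = 0.
Its general solution is
    y(x) = A x + B,
with A, B fixed by the endpoint conditions.
Applying the endpoint conditions y(0) = -1 and y(4) = -5: solve A·0 + B = -1 and A·4 + B = -5. Subtracting gives A(4 − 0) = -5 − -1, so A = -1, and B = -1 − A·0 = -1. Therefore
    y(x) = -x - 1.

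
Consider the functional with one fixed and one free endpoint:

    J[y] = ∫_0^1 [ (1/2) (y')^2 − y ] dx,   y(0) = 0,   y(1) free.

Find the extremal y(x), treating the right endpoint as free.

The Lagrangian L = (1/2) (y')^2 − y gives
    ∂L/∂y = −1,   ∂L/∂y' = y'.
Euler-Lagrange: d/dx(y') − (−1) = 0, i.e. y'' + 1 = 0, so
    y(x) = −(1/2) x^2 + C1 x + C2.
Fixed left endpoint y(0) = 0 ⇒ C2 = 0.
The right endpoint x = 1 is free, so the natural (transversality) condition is ∂L/∂y' |_{x=1} = 0, i.e. y'(1) = 0.
Compute y'(x) = −1 x + C1, so y'(1) = −1 + C1 = 0 ⇒ C1 = 1.
Therefore the extremal is
    y(x) = −x^2/2 + x.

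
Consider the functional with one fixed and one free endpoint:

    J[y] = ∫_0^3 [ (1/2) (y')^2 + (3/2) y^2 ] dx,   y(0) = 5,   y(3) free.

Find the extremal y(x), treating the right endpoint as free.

The Lagrangian L = (1/2) (y')^2 + (3/2) y^2 gives
    ∂L/∂y = 3 y,   ∂L/∂y' = y'.
Euler-Lagrange: y'' − 3 y = 0.
With k = sqrt(3), the general solution is
    y(x) = A cosh(sqrt(3) x) + B sinh(sqrt(3) x).
Fixed left endpoint y(0) = 5 ⇒ A = 5.
The right endpoint x = 3 is free, so the natural (transversality) condition is ∂L/∂y' |_{x=3} = 0, i.e. y'(3) = 0.
Compute y'(x) = A k sinh(k x) + B k cosh(k x), so
    y'(3) = A k sinh(k·3) + B k cosh(k·3) = 0
    ⇒ B = −A tanh(k·3) = − 5 tanh(sqrt(3)·3).
Therefore the extremal is
    y(x) = 5 cosh(sqrt(3) x) − 5 tanh(sqrt(3)·3) sinh(sqrt(3) x).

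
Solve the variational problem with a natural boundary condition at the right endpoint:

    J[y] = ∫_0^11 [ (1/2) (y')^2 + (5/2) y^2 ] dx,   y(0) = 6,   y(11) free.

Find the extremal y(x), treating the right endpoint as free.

The Lagrangian L = (1/2) (y')^2 + (5/2) y^2 gives
    ∂L/∂y = 5 y,   ∂L/∂y' = y'.
Euler-Lagrange: y'' − 5 y = 0.
With k = sqrt(5), the general solution is
    y(x) = A cosh(sqrt(5) x) + B sinh(sqrt(5) x).
Fixed left endpoint y(0) = 6 ⇒ A = 6.
The right endpoint x = 11 is free, so the natural (transversality) condition is ∂L/∂y' |_{x=11} = 0, i.e. y'(11) = 0.
Compute y'(x) = A k sinh(k x) + B k cosh(k x), so
    y'(11) = A k sinh(k·11) + B k cosh(k·11) = 0
    ⇒ B = −A tanh(k·11) = − 6 tanh(sqrt(5)·11).
Therefore the extremal is
    y(x) = 6 cosh(sqrt(5) x) − 6 tanh(sqrt(5)·11) sinh(sqrt(5) x).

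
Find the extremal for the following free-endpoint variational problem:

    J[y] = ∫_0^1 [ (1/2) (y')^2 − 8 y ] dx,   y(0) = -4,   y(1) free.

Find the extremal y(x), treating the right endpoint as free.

The Lagrangian L = (1/2) (y')^2 − 8 y gives
    ∂L/∂y = −8,   ∂L/∂y' = y'.
Euler-Lagrange: d/dx(y') − (−8) = 0, i.e. y'' + 8 = 0, so
    y(x) = −(8/2) x^2 + C1 x + C2.
Fixed left endpoint y(0) = -4 ⇒ C2 = -4.
The right endpoint x = 1 is free, so the natural (transversality) condition is ∂L/∂y' |_{x=1} = 0, i.e. y'(1) = 0.
Compute y'(x) = −8 x + C1, so y'(1) = −8 + C1 = 0 ⇒ C1 = 8.
Therefore the extremal is
    y(x) = −4 x^2 + 8 x − 4.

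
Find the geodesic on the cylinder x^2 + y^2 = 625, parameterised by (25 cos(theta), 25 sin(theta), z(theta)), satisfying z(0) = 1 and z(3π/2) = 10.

Parameterise the cylinder of radius R = 25 as
    r(θ) = (25 cos θ, 25 sin θ, z(θ)).
The arc-length element is
    ds = sqrt(625 + (dz/dθ)^2) dθ,
so the Lagrangian is L = sqrt(625 + z'^2).
L depends on z' only, not on z or θ, so ∂L/∂z = 0 and
    ∂L/∂z' = z' / sqrt(625 + z'^2).
The Euler-Lagrange equation gives
    d/dθ( z' / sqrt(625 + z'^2) ) = 0,
so z' is constant. Integrating once:
    z(θ) = a θ + b,
a helix on the cylinder (a straight line when the cylinder is unrolled). The constants a, b are determined by the endpoint conditions.
With endpoint conditions z(0) = 1 and z(3π/2) = 10: from z(0) = b we get b = 1, and a·3π/2 + 1 = 10 gives a = 6/π, so
    z(θ) = (6/π) θ + 1.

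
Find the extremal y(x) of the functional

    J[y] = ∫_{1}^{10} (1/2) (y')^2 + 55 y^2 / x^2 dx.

The Lagrangian is L = (1/2) (y')^2 + 55 y^2 / x^2.
Compute ∂L/∂y = 110y/x^2, ∂L/∂y' = y'.
The Euler-Lagrange equation d/dx(∂L/∂y') − ∂L/∂y = 0 reduces to
    y'' − 110/x^2 · y = 0  (x > 0).
Its general solution is
    y(x) = A x^11 + B x^(-10),
with A, B fixed by the endpoint conditions.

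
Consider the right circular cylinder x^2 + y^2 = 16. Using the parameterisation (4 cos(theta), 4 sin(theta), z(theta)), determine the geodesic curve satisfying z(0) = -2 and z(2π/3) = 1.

Parameterise the cylinder of radius R = 4 as
    r(θ) = (4 cos θ, 4 sin θ, z(θ)).
The arc-length element is
    ds = sqrt(16 + (dz/dθ)^2) dθ,
so the Lagrangian is L = sqrt(16 + z'^2).
L depends on z' only, not on z or θ, so ∂L/∂z = 0 and
    ∂L/∂z' = z' / sqrt(16 + z'^2).
The Euler-Lagrange equation gives
    d/dθ( z' / sqrt(16 + z'^2) ) = 0,
so z' is constant. Integrating once:
    z(θ) = a θ + b,
a helix on the cylinder (a straight line when the cylinder is unrolled). The constants a, b are determined by the endpoint conditions.
With endpoint conditions z(0) = -2 and z(2π/3) = 1: from z(0) = b we get b = -2, and a·2π/3 + -2 = 1 gives a = 9/(2π), so
    z(θ) = (9/(2π)) θ − 2.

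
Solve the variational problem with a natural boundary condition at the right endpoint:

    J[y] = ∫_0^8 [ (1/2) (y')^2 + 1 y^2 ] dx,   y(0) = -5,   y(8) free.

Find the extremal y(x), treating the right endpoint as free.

The Lagrangian L = (1/2) (y')^2 + 1 y^2 gives
    ∂L/∂y = 2 y,   ∂L/∂y' = y'.
Euler-Lagrange: y'' − 2 y = 0.
With k = sqrt(2), the general solution is
    y(x) = A cosh(sqrt(2) x) + B sinh(sqrt(2) x).
Fixed left endpoint y(0) = -5 ⇒ A = -5.
The right endpoint x = 8 is free, so the natural (transversality) condition is ∂L/∂y' |_{x=8} = 0, i.e. y'(8) = 0.
Compute y'(x) = A k sinh(k x) + B k cosh(k x), so
    y'(8) = A k sinh(k·8) + B k cosh(k·8) = 0
    ⇒ B = −A tanh(k·8) = 5 tanh(sqrt(2)·8).
Therefore the extremal is
    y(x) = −5 cosh(sqrt(2) x) + 5 tanh(sqrt(2)·8) sinh(sqrt(2) x).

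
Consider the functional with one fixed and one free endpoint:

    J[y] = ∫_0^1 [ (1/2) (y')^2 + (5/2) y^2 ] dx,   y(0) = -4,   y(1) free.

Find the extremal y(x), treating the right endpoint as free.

The Lagrangian L = (1/2) (y')^2 + (5/2) y^2 gives
    ∂L/∂y = 5 y,   ∂L/∂y' = y'.
Euler-Lagrange: y'' − 5 y = 0.
With k = sqrt(5), the general solution is
    y(x) = A cosh(sqrt(5) x) + B sinh(sqrt(5) x).
Fixed left endpoint y(0) = -4 ⇒ A = -4.
The right endpoint x = 1 is free, so the natural (transversality) condition is ∂L/∂y' |_{x=1} = 0, i.e. y'(1) = 0.
Compute y'(x) = A k sinh(k x) + B k cosh(k x), so
    y'(1) = A k sinh(k·1) + B k cosh(k·1) = 0
    ⇒ B = −A tanh(k·1) = 4 tanh(sqrt(5)·1).
Therefore the extremal is
    y(x) = −4 cosh(sqrt(5) x) + 4 tanh(sqrt(5)·1) sinh(sqrt(5) x).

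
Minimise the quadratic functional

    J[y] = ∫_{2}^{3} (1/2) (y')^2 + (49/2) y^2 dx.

The Lagrangian is L = (1/2) (y')^2 + (49/2) y^2.
Compute ∂L/∂y = 49y, ∂L/∂y' = y'.
The Euler-Lagrange equation d/dx(∂L/∂y') − ∂L/∂y = 0 reduces to
    y'' − 49 y = 0.
Its general solution is
    y(x) = A e^(7x) + B e^(−7x),
with A, B fixed by the endpoint conditions.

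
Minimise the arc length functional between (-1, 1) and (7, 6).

Arc-length functional: J[y] = ∫ sqrt(1 + (y')^2) dx.
Lagrangian L = sqrt(1 + (y')^2) has no explicit y dependence, so ∂L/∂y = 0 and the Euler-Lagrange equation gives
    d/dx( y' / sqrt(1 + (y')^2) ) = 0  ⇒  y' / sqrt(1 + (y')^2) = const.
Hence y' is constant, so y(x) is affine.
Fitting the endpoints (-1, 1) and (7, 6):
    slope m = (6 − 1) / (7 − (-1)) = 5/8,
    intercept c = 1 − m·(-1) = 13/8.
Extremal: y(x) = (5/8) x + 13/8.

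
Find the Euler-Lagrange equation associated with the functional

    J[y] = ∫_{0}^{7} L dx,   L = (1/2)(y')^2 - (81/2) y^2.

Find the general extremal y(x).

The Lagrangian is L = (1/2)(y')^2 - (81/2) y^2.
∂L/∂y = -81y.
∂L/∂y' = y'.
The Euler-Lagrange equation d/dx(∂L/∂y') − ∂L/∂y = 0 becomes:
    y'' + 81 y = 0
General solution: y(x) = A sin(9x) + B cos(9x), where A and B are arbitrary constants fixed by the endpoint conditions.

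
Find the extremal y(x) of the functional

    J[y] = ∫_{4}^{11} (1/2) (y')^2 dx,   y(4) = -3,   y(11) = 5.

The Lagrangian is L = (1/2) (y')^2.
Compute ∂L/∂y = 0, ∂L/∂y' = y'.
The Euler-Lagrange equation d/dx(∂L/∂y') − ∂L/∂y = 0 reduces to
    y'' = 0.
Its general solution is
    y(x) = A x + B,
with A, B fixed by the endpoint conditions.
Applying the endpoint conditions y(4) = -3 and y(11) = 5: solve A·4 + B = -3 and A·11 + B = 5. Subtracting gives A(11 − 4) = 5 − -3, so A = 8/7, and B = -3 − A·4 = -53/7. Therefore
    y(x) = (8/7) x - 53/7.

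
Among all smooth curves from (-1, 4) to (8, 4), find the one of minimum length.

Arc-length functional: J[y] = ∫ sqrt(1 + (y')^2) dx.
Lagrangian L = sqrt(1 + (y')^2) has no explicit y dependence, so ∂L/∂y = 0 and the Euler-Lagrange equation gives
    d/dx( y' / sqrt(1 + (y')^2) ) = 0  ⇒  y' / sqrt(1 + (y')^2) = const.
Hence y' is constant, so y(x) is affine.
Fitting the endpoints (-1, 4) and (8, 4):
    slope m = (4 − 4) / (8 − (-1)) = 0,
    intercept c = 4 − m·(-1) = 4.
Extremal: y(x) = 4.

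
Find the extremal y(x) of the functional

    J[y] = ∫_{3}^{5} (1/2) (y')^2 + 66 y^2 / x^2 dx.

The Lagrangian is L = (1/2) (y')^2 + 66 y^2 / x^2.
Compute ∂L/∂y = 132y/x^2, ∂L/∂y' = y'.
The Euler-Lagrange equation d/dx(∂L/∂y') − ∂L/∂y = 0 reduces to
    y'' − 132/x^2 · y = 0  (x > 0).
Its general solution is
    y(x) = A x^12 + B x^(-11),
with A, B fixed by the endpoint conditions.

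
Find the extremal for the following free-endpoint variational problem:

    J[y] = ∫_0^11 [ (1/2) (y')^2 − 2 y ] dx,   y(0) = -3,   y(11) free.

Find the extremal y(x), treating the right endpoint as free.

The Lagrangian L = (1/2) (y')^2 − 2 y gives
    ∂L/∂y = −2,   ∂L/∂y' = y'.
Euler-Lagrange: d/dx(y') − (−2) = 0, i.e. y'' + 2 = 0, so
    y(x) = −(2/2) x^2 + C1 x + C2.
Fixed left endpoint y(0) = -3 ⇒ C2 = -3.
The right endpoint x = 11 is free, so the natural (transversality) condition is ∂L/∂y' |_{x=11} = 0, i.e. y'(11) = 0.
Compute y'(x) = −2 x + C1, so y'(11) = −22 + C1 = 0 ⇒ C1 = 22.
Therefore the extremal is
    y(x) = −x^2 + 22 x − 3.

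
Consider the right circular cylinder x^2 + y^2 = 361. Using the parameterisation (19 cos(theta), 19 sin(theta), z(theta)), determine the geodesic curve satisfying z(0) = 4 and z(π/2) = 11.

Parameterise the cylinder of radius R = 19 as
    r(θ) = (19 cos θ, 19 sin θ, z(θ)).
The arc-length element is
    ds = sqrt(361 + (dz/dθ)^2) dθ,
so the Lagrangian is L = sqrt(361 + z'^2).
L depends on z' only, not on z or θ, so ∂L/∂z = 0 and
    ∂L/∂z' = z' / sqrt(361 + z'^2).
The Euler-Lagrange equation gives
    d/dθ( z' / sqrt(361 + z'^2) ) = 0,
so z' is constant. Integrating once:
    z(θ) = a θ + b,
a helix on the cylinder (a straight line when the cylinder is unrolled). The constants a, b are determined by the endpoint conditions.
With endpoint conditions z(0) = 4 and z(π/2) = 11: from z(0) = b we get b = 4, and a·π/2 + 4 = 11 gives a = 14/π, so
    z(θ) = (14/π) θ + 4.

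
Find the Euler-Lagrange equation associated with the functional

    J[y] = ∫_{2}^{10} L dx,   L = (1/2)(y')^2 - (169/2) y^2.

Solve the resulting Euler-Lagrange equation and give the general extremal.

The Lagrangian is L = (1/2)(y')^2 - (169/2) y^2.
∂L/∂y = -169y.
∂L/∂y' = y'.
The Euler-Lagrange equation d/dx(∂L/∂y') − ∂L/∂y = 0 becomes:
    y'' + 169 y = 0
General solution: y(x) = A sin(13x) + B cos(13x), where A and B are arbitrary constants fixed by the endpoint conditions.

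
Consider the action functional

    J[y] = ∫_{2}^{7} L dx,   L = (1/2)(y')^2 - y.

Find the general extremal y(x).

The Lagrangian is L = (1/2)(y')^2 - y.
∂L/∂y = -1.
∂L/∂y' = y'.
The Euler-Lagrange equation d/dx(∂L/∂y') − ∂L/∂y = 0 becomes:
    y'' + 1 = 0
General solution: y(x) = -x^2/2 + A x + B, where A and B are arbitrary constants fixed by the endpoint conditions.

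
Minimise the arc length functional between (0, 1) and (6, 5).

Arc-length functional: J[y] = ∫ sqrt(1 + (y')^2) dx.
Lagrangian L = sqrt(1 + (y')^2) has no explicit y dependence, so ∂L/∂y = 0 and the Euler-Lagrange equation gives
    d/dx( y' / sqrt(1 + (y')^2) ) = 0  ⇒  y' / sqrt(1 + (y')^2) = const.
Hence y' is constant, so y(x) is affine.
Fitting the endpoints (0, 1) and (6, 5):
    slope m = (5 − 1) / (6 − 0) = 2/3,
    intercept c = 1 − m·0 = 1.
Extremal: y(x) = (2/3) x + 1.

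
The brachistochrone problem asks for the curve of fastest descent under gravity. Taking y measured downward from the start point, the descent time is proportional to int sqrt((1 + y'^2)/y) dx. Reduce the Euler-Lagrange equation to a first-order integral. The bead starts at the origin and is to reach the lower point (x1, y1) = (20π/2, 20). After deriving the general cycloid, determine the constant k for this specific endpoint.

The Lagrangian L = sqrt((1 + y'^2) / y) has no explicit x dependence, so the Beltrami identity applies:
    L − y' ∂L/∂y' = C.
Compute ∂L/∂y' = y' / sqrt(y (1 + y'^2)).
Substitute:
    sqrt((1 + y'^2)/y) − y'·y' / sqrt(y (1 + y'^2))
    = (1 + y'^2) / sqrt(y (1 + y'^2)) − y'^2 / sqrt(y (1 + y'^2))
    = 1 / sqrt(y (1 + y'^2)) = C.
Squaring and rearranging gives the first integral
    y (1 + y'^2) = 1/C^2 =: k   (constant).
Solving this first-order ODE by the substitution
    y = (k/2)(1 − cos θ)
yields the cycloid parameterisation
    x(θ) = (k/2)(θ − sin θ),   y(θ) = (k/2)(1 − cos θ).
The constant k is fixed by the endpoint condition.
Now fit the given lower endpoint (x1, y1) = (20π/2, 20). At the bottom of the first arch (θ = π), the parametric equations give
    y(π) = (k/2)(1 − cos π) = k,
    x(π) = (k/2)(π − sin π) = kπ/2.
Matching y(π) = 20 gives k = 20, consistent with x(π) = 20π/2. Therefore the specific cycloid is
    x(θ) = (20/2)(θ − sin θ),   y(θ) = (20/2)(1 − cos θ).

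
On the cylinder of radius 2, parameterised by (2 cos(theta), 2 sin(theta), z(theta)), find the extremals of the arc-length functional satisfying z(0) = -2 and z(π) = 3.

Parameterise the cylinder of radius R = 2 as
    r(θ) = (2 cos θ, 2 sin θ, z(θ)).
The arc-length element is
    ds = sqrt(4 + (dz/dθ)^2) dθ,
so the Lagrangian is L = sqrt(4 + z'^2).
L depends on z' only, not on z or θ, so ∂L/∂z = 0 and
    ∂L/∂z' = z' / sqrt(4 + z'^2).
The Euler-Lagrange equation gives
    d/dθ( z' / sqrt(4 + z'^2) ) = 0,
so z' is constant. Integrating once:
    z(θ) = a θ + b,
a helix on the cylinder (a straight line when the cylinder is unrolled). The constants a, b are determined by the endpoint conditions.
With endpoint conditions z(0) = -2 and z(π) = 3: from z(0) = b we get b = -2, and a·π + -2 = 3 gives a = 5/π, so
    z(θ) = (5/π) θ − 2.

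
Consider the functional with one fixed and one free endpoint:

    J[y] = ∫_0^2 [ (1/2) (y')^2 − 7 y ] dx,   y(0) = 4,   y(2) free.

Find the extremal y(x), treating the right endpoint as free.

The Lagrangian L = (1/2) (y')^2 − 7 y gives
    ∂L/∂y = −7,   ∂L/∂y' = y'.
Euler-Lagrange: d/dx(y') − (−7) = 0, i.e. y'' + 7 = 0, so
    y(x) = −(7/2) x^2 + C1 x + C2.
Fixed left endpoint y(0) = 4 ⇒ C2 = 4.
The right endpoint x = 2 is free, so the natural (transversality) condition is ∂L/∂y' |_{x=2} = 0, i.e. y'(2) = 0.
Compute y'(x) = −7 x + C1, so y'(2) = −14 + C1 = 0 ⇒ C1 = 14.
Therefore the extremal is
    y(x) = −(7/2) x^2 + 14 x + 4.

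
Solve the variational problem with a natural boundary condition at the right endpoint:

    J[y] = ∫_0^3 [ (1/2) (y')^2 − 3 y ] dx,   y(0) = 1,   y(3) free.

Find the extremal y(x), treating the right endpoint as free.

The Lagrangian L = (1/2) (y')^2 − 3 y gives
    ∂L/∂y = −3,   ∂L/∂y' = y'.
Euler-Lagrange: d/dx(y') − (−3) = 0, i.e. y'' + 3 = 0, so
    y(x) = −(3/2) x^2 + C1 x + C2.
Fixed left endpoint y(0) = 1 ⇒ C2 = 1.
The right endpoint x = 3 is free, so the natural (transversality) condition is ∂L/∂y' |_{x=3} = 0, i.e. y'(3) = 0.
Compute y'(x) = −3 x + C1, so y'(3) = −9 + C1 = 0 ⇒ C1 = 9.
Therefore the extremal is
    y(x) = −(3/2) x^2 + 9 x + 1.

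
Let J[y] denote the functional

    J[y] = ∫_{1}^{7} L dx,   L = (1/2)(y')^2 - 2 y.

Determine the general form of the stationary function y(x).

The Lagrangian is L = (1/2)(y')^2 - 2 y.
∂L/∂y = -2.
∂L/∂y' = y'.
The Euler-Lagrange equation d/dx(∂L/∂y') − ∂L/∂y = 0 becomes:
    y'' + 2 = 0
General solution: y(x) = -x^2 + A x + B, where A and B are arbitrary constants fixed by the endpoint conditions.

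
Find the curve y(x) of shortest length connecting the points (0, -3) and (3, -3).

Arc-length functional: J[y] = ∫ sqrt(1 + (y')^2) dx.
Lagrangian L = sqrt(1 + (y')^2) has no explicit y dependence, so ∂L/∂y = 0 and the Euler-Lagrange equation gives
    d/dx( y' / sqrt(1 + (y')^2) ) = 0  ⇒  y' / sqrt(1 + (y')^2) = const.
Hence y' is constant, so y(x) is affine.
Fitting the endpoints (0, -3) and (3, -3):
    slope m = ((-3) − (-3)) / (3 − 0) = 0,
    intercept c = (-3) − m·0 = -3.
Extremal: y(x) = -3.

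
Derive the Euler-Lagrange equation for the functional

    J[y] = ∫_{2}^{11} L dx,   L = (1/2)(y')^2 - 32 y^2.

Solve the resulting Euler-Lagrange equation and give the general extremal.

The Lagrangian is L = (1/2)(y')^2 - 32 y^2.
∂L/∂y = -64y.
∂L/∂y' = y'.
The Euler-Lagrange equation d/dx(∂L/∂y') − ∂L/∂y = 0 becomes:
    y'' + 64 y = 0
General solution: y(x) = A sin(8x) + B cos(8x), where A and B are arbitrary constants fixed by the endpoint conditions.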